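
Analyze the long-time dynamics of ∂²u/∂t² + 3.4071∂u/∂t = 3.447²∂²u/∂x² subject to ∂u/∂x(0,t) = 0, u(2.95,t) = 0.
Long-time behavior: u → 0. Damping (γ=3.4071) dissipates energy; oscillations decay exponentially.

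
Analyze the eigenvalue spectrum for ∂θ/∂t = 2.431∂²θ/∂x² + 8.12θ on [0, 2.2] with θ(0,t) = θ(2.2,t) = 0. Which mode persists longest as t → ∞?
Eigenvalues: λₙ = 2.431n²π²/2.2² - 8.12.
First three modes:
  n=1: λ₁ = 2.431π²/2.2² - 8.12 ≈ -3.163
  n=2: λ₂ = 9.724π²/2.2² - 8.12 ≈ 11.709
  n=3: λ₃ = 21.879π²/2.2² - 8.12 ≈ 36.495
Since 2.431π²/2.2² ≈ 4.957 < 8.12, λ₁ < 0.
The n=1 mode grows fastest (−λₙ is largest for n=1) → dominates.
Asymptotic: θ ~ c₁ sin(πx/2.2) e^{3.163t} (exponential growth at rate −λ₁ ≈ 3.163).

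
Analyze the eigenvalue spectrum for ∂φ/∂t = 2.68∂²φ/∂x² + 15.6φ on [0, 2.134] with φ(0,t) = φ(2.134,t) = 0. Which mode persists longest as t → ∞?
Eigenvalues: λₙ = 2.68n²π²/2.134² - 15.6.
First three modes:
  n=1: λ₁ = 2.68π²/2.134² - 15.6 ≈ -9.792
  n=2: λ₂ = 10.72π²/2.134² - 15.6 ≈ 7.633
  n=3: λ₃ = 24.12π²/2.134² - 15.6 ≈ 36.674
Since 2.68π²/2.134² ≈ 5.808 < 15.6, λ₁ < 0.
The n=1 mode grows fastest (−λₙ is largest for n=1) → dominates.
Asymptotic: φ ~ c₁ sin(πx/2.134) e^{9.792t} (exponential growth at rate −λ₁ ≈ 9.792).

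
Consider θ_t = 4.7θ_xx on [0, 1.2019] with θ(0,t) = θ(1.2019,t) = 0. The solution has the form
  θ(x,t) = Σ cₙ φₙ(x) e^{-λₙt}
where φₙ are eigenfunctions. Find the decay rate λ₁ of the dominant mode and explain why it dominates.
Eigenvalues: λₙ = 4.7n²π²/1.2019².
First three modes:
  n=1: λ₁ = 4.7π²/1.2019² ≈ 32.112
  n=2: λ₂ = 18.8π²/1.2019² ≈ 128.446 (4× faster decay)
  n=3: λ₃ = 42.3π²/1.2019² ≈ 289.004 (9× faster decay)
As t → ∞, higher modes decay exponentially faster. The n=1 mode dominates: θ ~ c₁ sin(πx/1.2019) e^{-λ₁t}.
Decay rate: λ₁ = 4.7π²/1.2019² ≈ 32.112.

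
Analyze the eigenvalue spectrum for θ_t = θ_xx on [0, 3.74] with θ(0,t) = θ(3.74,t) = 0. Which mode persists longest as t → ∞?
Eigenvalues: λₙ = n²π²/3.74².
First three modes:
  n=1: λ₁ = π²/3.74² ≈ 0.706
  n=2: λ₂ = 4π²/3.74² ≈ 2.822 (4× faster decay)
  n=3: λ₃ = 9π²/3.74² ≈ 6.35 (9× faster decay)
As t → ∞, higher modes decay exponentially faster. The n=1 mode dominates: θ ~ c₁ sin(πx/3.74) e^{-λ₁t}.
Decay rate: λ₁ = π²/3.74² ≈ 0.706.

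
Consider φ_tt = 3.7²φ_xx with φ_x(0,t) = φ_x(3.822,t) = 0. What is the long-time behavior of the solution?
As t → ∞, φ oscillates about a mean that drifts linearly in t (generically unbounded; no decay). There is no damping, so the nonconstant modes persist as standing waves (energy conserved, no decay). But with Neumann conditions at both ends the constant mode has eigenvalue 0: the spatial mean M(t) of φ satisfies M'' = 0, so M(t) = M(0) + M'(0)·t. Unless the initial velocity has zero mean (∫φ_t(x,0)dx = 0), the solution grows linearly in t (unbounded, though not exponentially); if it does have zero mean, the solution stays bounded and simply oscillates.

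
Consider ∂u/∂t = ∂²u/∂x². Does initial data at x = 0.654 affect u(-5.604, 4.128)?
Yes, for any finite x. The heat equation has infinite propagation speed, so all initial data affects all points at any t > 0.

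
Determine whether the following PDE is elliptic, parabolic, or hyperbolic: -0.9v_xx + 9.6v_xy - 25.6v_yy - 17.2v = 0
Coefficients: A = -0.9, B = 9.6, C = -25.6. B² - 4AC = 0, which is zero, so the equation is parabolic.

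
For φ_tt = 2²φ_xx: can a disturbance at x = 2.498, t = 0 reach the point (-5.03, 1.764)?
No. The domain of dependence is [-8.558, -1.502], and 2.498 is outside this interval.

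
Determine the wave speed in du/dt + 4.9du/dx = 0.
Speed = 4.9. Information travels along x - 4.9t = const (rightward).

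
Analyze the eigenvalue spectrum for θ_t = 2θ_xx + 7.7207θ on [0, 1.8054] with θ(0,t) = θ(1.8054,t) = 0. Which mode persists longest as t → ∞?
Eigenvalues: λₙ = 2n²π²/1.8054² - 7.7207.
First three modes:
  n=1: λ₁ = 2π²/1.8054² - 7.7207 ≈ -1.665
  n=2: λ₂ = 8π²/1.8054² - 7.7207 ≈ 16.503
  n=3: λ₃ = 18π²/1.8054² - 7.7207 ≈ 46.783
Since 2π²/1.8054² ≈ 6.056 < 7.7207, λ₁ < 0.
The n=1 mode grows fastest (−λₙ is largest for n=1) → dominates.
Asymptotic: θ ~ c₁ sin(πx/1.8054) e^{1.665t} (exponential growth at rate −λ₁ ≈ 1.665).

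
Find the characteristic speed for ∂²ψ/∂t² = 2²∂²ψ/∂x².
Speed = 2. Information travels along characteristics x = x₀ ± 2t.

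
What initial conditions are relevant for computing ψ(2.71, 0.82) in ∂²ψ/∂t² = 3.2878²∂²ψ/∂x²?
Domain of dependence: [0.014004, 5.405996]. Signals travel at speed 3.2878, so data within |x - 2.71| ≤ 3.2878·0.82 = 2.695996 can reach the point.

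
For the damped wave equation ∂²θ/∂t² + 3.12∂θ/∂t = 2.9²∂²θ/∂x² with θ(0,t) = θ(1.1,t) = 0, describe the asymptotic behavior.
θ → 0. Damping (γ=3.12) dissipates energy; oscillations decay exponentially.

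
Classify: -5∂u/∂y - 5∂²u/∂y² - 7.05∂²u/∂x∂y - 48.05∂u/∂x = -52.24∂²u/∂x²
Rewriting in standard form: 52.24∂²u/∂x² - 7.05∂²u/∂x∂y - 5∂²u/∂y² - 48.05∂u/∂x - 5∂u/∂y = 0. Hyperbolic (discriminant = 1094.5025).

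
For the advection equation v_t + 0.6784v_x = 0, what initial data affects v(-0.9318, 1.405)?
A single point: x = -1.884952. The characteristic through (-0.9318, 1.405) is x - 0.6784t = const, so x = -0.9318 - 0.6784·1.405 = -1.884952.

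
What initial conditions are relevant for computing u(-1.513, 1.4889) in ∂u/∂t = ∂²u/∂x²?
The entire real line. The heat equation has infinite propagation speed: any initial disturbance instantly affects all points (though exponentially small far away).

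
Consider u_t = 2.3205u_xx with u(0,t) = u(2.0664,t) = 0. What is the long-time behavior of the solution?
As t → ∞, u → 0. Heat diffuses out through both boundaries.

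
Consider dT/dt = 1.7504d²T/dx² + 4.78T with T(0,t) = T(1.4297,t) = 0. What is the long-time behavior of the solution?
As t → ∞, T → 0. Diffusion dominates reaction (r=4.78 < κπ²/L²≈8.45); solution decays.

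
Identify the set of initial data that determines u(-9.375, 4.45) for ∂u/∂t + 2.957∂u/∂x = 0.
A single point: x = -22.53365. The characteristic through (-9.375, 4.45) is x - 2.957t = const, so x = -9.375 - 2.957·4.45 = -22.53365.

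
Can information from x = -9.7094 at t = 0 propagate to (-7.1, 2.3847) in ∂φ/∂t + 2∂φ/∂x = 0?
No. Only data at x = -11.8694 affects (-7.1, 2.3847). Advection has one-way propagation along characteristics.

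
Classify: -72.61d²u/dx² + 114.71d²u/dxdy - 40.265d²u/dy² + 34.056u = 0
Hyperbolic (discriminant = 1463.8175).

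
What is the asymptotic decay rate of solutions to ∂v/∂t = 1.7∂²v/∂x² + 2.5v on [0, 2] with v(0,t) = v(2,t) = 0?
Eigenvalues: λₙ = 1.7n²π²/2² - 2.5.
First three modes:
  n=1: λ₁ = 1.7π²/2² - 2.5 ≈ 1.695
  n=2: λ₂ = 6.8π²/2² - 2.5 ≈ 14.278
  n=3: λ₃ = 15.3π²/2² - 2.5 ≈ 35.251
Since 1.7π²/2² ≈ 4.195 > 2.5, all λₙ > 0.
The n=1 mode decays slowest → dominates as t → ∞.
Asymptotic: v ~ c₁ sin(πx/2) e^{-λ₁t} with decay rate λ₁ ≈ 1.695.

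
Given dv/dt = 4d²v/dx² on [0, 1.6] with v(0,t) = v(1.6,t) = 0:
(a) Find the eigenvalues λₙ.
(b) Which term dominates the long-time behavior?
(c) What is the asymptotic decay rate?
Eigenvalues: λₙ = 4n²π²/1.6².
First three modes:
  n=1: λ₁ = 4π²/1.6² ≈ 15.421
  n=2: λ₂ = 16π²/1.6² ≈ 61.685 (4× faster decay)
  n=3: λ₃ = 36π²/1.6² ≈ 138.791 (9× faster decay)
As t → ∞, higher modes decay exponentially faster. The n=1 mode dominates: v ~ c₁ sin(πx/1.6) e^{-λ₁t}.
Decay rate: λ₁ = 4π²/1.6² ≈ 15.421.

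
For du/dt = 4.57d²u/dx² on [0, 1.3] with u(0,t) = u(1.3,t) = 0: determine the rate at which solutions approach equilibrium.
Eigenvalues: λₙ = 4.57n²π²/1.3².
First three modes:
  n=1: λ₁ = 4.57π²/1.3² ≈ 26.689
  n=2: λ₂ = 18.28π²/1.3² ≈ 106.755 (4× faster decay)
  n=3: λ₃ = 41.13π²/1.3² ≈ 240.199 (9× faster decay)
As t → ∞, higher modes decay exponentially faster. The n=1 mode dominates: u ~ c₁ sin(πx/1.3) e^{-λ₁t}.
Decay rate: λ₁ = 4.57π²/1.3² ≈ 26.689.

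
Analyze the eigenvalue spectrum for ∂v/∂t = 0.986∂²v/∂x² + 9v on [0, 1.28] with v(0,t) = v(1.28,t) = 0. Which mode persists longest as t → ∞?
Eigenvalues: λₙ = 0.986n²π²/1.28² - 9.
First three modes:
  n=1: λ₁ = 0.986π²/1.28² - 9 ≈ -3.06
  n=2: λ₂ = 3.944π²/1.28² - 9 ≈ 14.758
  n=3: λ₃ = 8.874π²/1.28² - 9 ≈ 44.456
Since 0.986π²/1.28² ≈ 5.94 < 9, λ₁ < 0.
The n=1 mode grows fastest (−λₙ is largest for n=1) → dominates.
Asymptotic: v ~ c₁ sin(πx/1.28) e^{3.06t} (exponential growth at rate −λ₁ ≈ 3.06).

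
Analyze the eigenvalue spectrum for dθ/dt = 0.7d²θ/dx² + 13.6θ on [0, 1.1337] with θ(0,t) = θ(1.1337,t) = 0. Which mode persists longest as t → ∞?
Eigenvalues: λₙ = 0.7n²π²/1.1337² - 13.6.
First three modes:
  n=1: λ₁ = 0.7π²/1.1337² - 13.6 ≈ -8.225
  n=2: λ₂ = 2.8π²/1.1337² - 13.6 ≈ 7.901
  n=3: λ₃ = 6.3π²/1.1337² - 13.6 ≈ 34.778
Since 0.7π²/1.1337² ≈ 5.375 < 13.6, λ₁ < 0.
The n=1 mode grows fastest (−λₙ is largest for n=1) → dominates.
Asymptotic: θ ~ c₁ sin(πx/1.1337) e^{8.225t} (exponential growth at rate −λ₁ ≈ 8.225).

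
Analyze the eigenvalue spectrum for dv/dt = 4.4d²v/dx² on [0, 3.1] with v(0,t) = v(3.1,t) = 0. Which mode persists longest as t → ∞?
Eigenvalues: λₙ = 4.4n²π²/3.1².
First three modes:
  n=1: λ₁ = 4.4π²/3.1² ≈ 4.519
  n=2: λ₂ = 17.6π²/3.1² ≈ 18.075 (4× faster decay)
  n=3: λ₃ = 39.6π²/3.1² ≈ 40.67 (9× faster decay)
As t → ∞, higher modes decay exponentially faster. The n=1 mode dominates: v ~ c₁ sin(πx/3.1) e^{-λ₁t}.
Decay rate: λ₁ = 4.4π²/3.1² ≈ 4.519.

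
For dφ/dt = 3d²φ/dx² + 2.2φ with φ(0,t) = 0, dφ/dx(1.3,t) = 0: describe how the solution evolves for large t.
φ → 0. Diffusion dominates reaction (r=2.2 < κπ²/(4L²)≈4.38); solution decays.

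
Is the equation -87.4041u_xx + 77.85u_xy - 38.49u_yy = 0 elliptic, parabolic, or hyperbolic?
Computing B² - 4AC with A = -87.4041, B = 77.85, C = -38.49: discriminant = -7396.112736 (negative). Answer: elliptic.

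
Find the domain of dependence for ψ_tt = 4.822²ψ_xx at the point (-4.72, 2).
Domain of dependence: [-14.364, 4.924]. Signals travel at speed 4.822, so data within |x - -4.72| ≤ 4.822·2 = 9.644 can reach the point.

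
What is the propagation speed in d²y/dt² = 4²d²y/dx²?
Speed = 4. Information travels along characteristics x = x₀ ± 4t.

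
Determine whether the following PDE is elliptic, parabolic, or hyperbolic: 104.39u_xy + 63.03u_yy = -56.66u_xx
Rewriting in standard form: 56.66u_xx + 104.39u_xy + 63.03u_yy = 0. Coefficients: A = 56.66, B = 104.39, C = 63.03. B² - 4AC = -3387.8471, which is negative, so the equation is elliptic.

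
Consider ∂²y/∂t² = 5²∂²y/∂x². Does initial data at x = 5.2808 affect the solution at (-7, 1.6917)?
No. The domain of dependence is [-15.4585, 1.4585], and 5.2808 is outside this interval.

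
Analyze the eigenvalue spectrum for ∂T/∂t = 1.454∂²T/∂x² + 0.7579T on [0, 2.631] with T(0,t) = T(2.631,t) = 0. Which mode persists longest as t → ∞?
Eigenvalues: λₙ = 1.454n²π²/2.631² - 0.7579.
First three modes:
  n=1: λ₁ = 1.454π²/2.631² - 0.7579 ≈ 1.315
  n=2: λ₂ = 5.816π²/2.631² - 0.7579 ≈ 7.535
  n=3: λ₃ = 13.086π²/2.631² - 0.7579 ≈ 17.9
Since 1.454π²/2.631² ≈ 2.073 > 0.7579, all λₙ > 0.
The n=1 mode decays slowest → dominates as t → ∞.
Asymptotic: T ~ c₁ sin(πx/2.631) e^{-λ₁t} with decay rate λ₁ ≈ 1.315.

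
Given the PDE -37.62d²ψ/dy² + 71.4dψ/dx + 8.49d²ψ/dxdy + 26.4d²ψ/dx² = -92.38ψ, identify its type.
Rewriting in standard form: 26.4d²ψ/dx² + 8.49d²ψ/dxdy - 37.62d²ψ/dy² + 71.4dψ/dx + 92.38ψ = 0. The second-order coefficients are A = 26.4, B = 8.49, C = -37.62. Since B² - 4AC = 4044.7521 > 0, this is a hyperbolic PDE.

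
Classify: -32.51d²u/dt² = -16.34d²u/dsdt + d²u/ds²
Rewriting in standard form: -d²u/ds² + 16.34d²u/dsdt - 32.51d²u/dt² = 0. Hyperbolic (discriminant = 136.9556).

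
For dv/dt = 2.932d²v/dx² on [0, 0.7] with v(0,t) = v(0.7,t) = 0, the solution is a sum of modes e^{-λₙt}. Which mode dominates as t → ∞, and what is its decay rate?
Eigenvalues: λₙ = 2.932n²π²/0.7².
First three modes:
  n=1: λ₁ = 2.932π²/0.7² ≈ 59.056
  n=2: λ₂ = 11.728π²/0.7² ≈ 236.226 (4× faster decay)
  n=3: λ₃ = 26.388π²/0.7² ≈ 531.508 (9× faster decay)
As t → ∞, higher modes decay exponentially faster. The n=1 mode dominates: v ~ c₁ sin(πx/0.7) e^{-λ₁t}.
Decay rate: λ₁ = 2.932π²/0.7² ≈ 59.056.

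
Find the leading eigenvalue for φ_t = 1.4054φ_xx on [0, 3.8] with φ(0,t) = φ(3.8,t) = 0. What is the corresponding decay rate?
Eigenvalues: λₙ = 1.4054n²π²/3.8².
First three modes:
  n=1: λ₁ = 1.4054π²/3.8² ≈ 0.961
  n=2: λ₂ = 5.6216π²/3.8² ≈ 3.842 (4× faster decay)
  n=3: λ₃ = 12.6486π²/3.8² ≈ 8.645 (9× faster decay)
As t → ∞, higher modes decay exponentially faster. The n=1 mode dominates: φ ~ c₁ sin(πx/3.8) e^{-λ₁t}.
Decay rate: λ₁ = 1.4054π²/3.8² ≈ 0.961.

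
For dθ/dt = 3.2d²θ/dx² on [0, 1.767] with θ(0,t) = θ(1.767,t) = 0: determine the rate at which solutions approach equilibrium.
Eigenvalues: λₙ = 3.2n²π²/1.767².
First three modes:
  n=1: λ₁ = 3.2π²/1.767² ≈ 10.115
  n=2: λ₂ = 12.8π²/1.767² ≈ 40.461 (4× faster decay)
  n=3: λ₃ = 28.8π²/1.767² ≈ 91.037 (9× faster decay)
As t → ∞, higher modes decay exponentially faster. The n=1 mode dominates: θ ~ c₁ sin(πx/1.767) e^{-λ₁t}.
Decay rate: λ₁ = 3.2π²/1.767² ≈ 10.115.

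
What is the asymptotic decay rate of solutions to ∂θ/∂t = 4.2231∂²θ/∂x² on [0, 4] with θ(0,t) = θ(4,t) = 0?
Eigenvalues: λₙ = 4.2231n²π²/4².
First three modes:
  n=1: λ₁ = 4.2231π²/4² ≈ 2.605
  n=2: λ₂ = 16.8924π²/4² ≈ 10.42 (4× faster decay)
  n=3: λ₃ = 38.0079π²/4² ≈ 23.445 (9× faster decay)
As t → ∞, higher modes decay exponentially faster. The n=1 mode dominates: θ ~ c₁ sin(πx/4) e^{-λ₁t}.
Decay rate: λ₁ = 4.2231π²/4² ≈ 2.605.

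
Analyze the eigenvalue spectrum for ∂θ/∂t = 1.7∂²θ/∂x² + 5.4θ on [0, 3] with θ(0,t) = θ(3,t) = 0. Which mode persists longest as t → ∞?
Eigenvalues: λₙ = 1.7n²π²/3² - 5.4.
First three modes:
  n=1: λ₁ = 1.7π²/3² - 5.4 ≈ -3.536
  n=2: λ₂ = 6.8π²/3² - 5.4 ≈ 2.057
  n=3: λ₃ = 15.3π²/3² - 5.4 ≈ 11.378
Since 1.7π²/3² ≈ 1.864 < 5.4, λ₁ < 0.
The n=1 mode grows fastest (−λₙ is largest for n=1) → dominates.
Asymptotic: θ ~ c₁ sin(πx/3) e^{3.536t} (exponential growth at rate −λ₁ ≈ 3.536).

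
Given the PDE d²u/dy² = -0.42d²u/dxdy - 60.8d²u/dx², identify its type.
Rewriting in standard form: 60.8d²u/dx² + 0.42d²u/dxdy + d²u/dy² = 0. The second-order coefficients are A = 60.8, B = 0.42, C = 1. Since B² - 4AC = -243.0236 < 0, this is an elliptic PDE.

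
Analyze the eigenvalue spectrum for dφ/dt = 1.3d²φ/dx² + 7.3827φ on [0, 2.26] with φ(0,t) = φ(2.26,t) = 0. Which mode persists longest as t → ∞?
Eigenvalues: λₙ = 1.3n²π²/2.26² - 7.3827.
First three modes:
  n=1: λ₁ = 1.3π²/2.26² - 7.3827 ≈ -4.871
  n=2: λ₂ = 5.2π²/2.26² - 7.3827 ≈ 2.665
  n=3: λ₃ = 11.7π²/2.26² - 7.3827 ≈ 15.226
Since 1.3π²/2.26² ≈ 2.512 < 7.3827, λ₁ < 0.
The n=1 mode grows fastest (−λₙ is largest for n=1) → dominates.
Asymptotic: φ ~ c₁ sin(πx/2.26) e^{4.871t} (exponential growth at rate −λ₁ ≈ 4.871).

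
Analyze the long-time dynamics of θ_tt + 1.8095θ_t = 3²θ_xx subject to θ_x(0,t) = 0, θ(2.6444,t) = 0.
Long-time behavior: θ → 0. Damping (γ=1.8095) dissipates energy; oscillations decay exponentially.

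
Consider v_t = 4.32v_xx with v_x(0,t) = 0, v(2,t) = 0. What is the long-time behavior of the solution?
As t → ∞, v → 0. Heat escapes through the Dirichlet boundary.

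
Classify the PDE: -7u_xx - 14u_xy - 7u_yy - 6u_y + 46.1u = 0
A = -7, B = -14, C = -7. Discriminant B² - 4AC = 0. Since 0 = 0, parabolic.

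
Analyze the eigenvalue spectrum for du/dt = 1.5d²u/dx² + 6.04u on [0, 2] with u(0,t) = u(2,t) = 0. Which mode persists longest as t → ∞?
Eigenvalues: λₙ = 1.5n²π²/2² - 6.04.
First three modes:
  n=1: λ₁ = 1.5π²/2² - 6.04 ≈ -2.339
  n=2: λ₂ = 6π²/2² - 6.04 ≈ 8.764
  n=3: λ₃ = 13.5π²/2² - 6.04 ≈ 27.27
Since 1.5π²/2² ≈ 3.701 < 6.04, λ₁ < 0.
The n=1 mode grows fastest (−λₙ is largest for n=1) → dominates.
Asymptotic: u ~ c₁ sin(πx/2) e^{2.339t} (exponential growth at rate −λ₁ ≈ 2.339).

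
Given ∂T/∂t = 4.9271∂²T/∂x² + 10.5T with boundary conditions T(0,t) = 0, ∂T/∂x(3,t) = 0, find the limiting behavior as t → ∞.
T grows unboundedly. Reaction dominates diffusion (r=10.5 > κπ²/(4L²)≈1.35); solution grows exponentially.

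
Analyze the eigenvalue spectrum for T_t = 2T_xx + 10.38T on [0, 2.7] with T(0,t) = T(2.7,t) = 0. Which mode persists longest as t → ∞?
Eigenvalues: λₙ = 2n²π²/2.7² - 10.38.
First three modes:
  n=1: λ₁ = 2π²/2.7² - 10.38 ≈ -7.672
  n=2: λ₂ = 8π²/2.7² - 10.38 ≈ 0.451
  n=3: λ₃ = 18π²/2.7² - 10.38 ≈ 13.989
Since 2π²/2.7² ≈ 2.708 < 10.38, λ₁ < 0.
The n=1 mode grows fastest (−λₙ is largest for n=1) → dominates.
Asymptotic: T ~ c₁ sin(πx/2.7) e^{7.672t} (exponential growth at rate −λ₁ ≈ 7.672).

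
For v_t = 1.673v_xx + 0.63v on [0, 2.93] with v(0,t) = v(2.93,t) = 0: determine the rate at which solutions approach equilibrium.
Eigenvalues: λₙ = 1.673n²π²/2.93² - 0.63.
First three modes:
  n=1: λ₁ = 1.673π²/2.93² - 0.63 ≈ 1.293
  n=2: λ₂ = 6.692π²/2.93² - 0.63 ≈ 7.063
  n=3: λ₃ = 15.057π²/2.93² - 0.63 ≈ 16.68
Since 1.673π²/2.93² ≈ 1.923 > 0.63, all λₙ > 0.
The n=1 mode decays slowest → dominates as t → ∞.
Asymptotic: v ~ c₁ sin(πx/2.93) e^{-λ₁t} with decay rate λ₁ ≈ 1.293.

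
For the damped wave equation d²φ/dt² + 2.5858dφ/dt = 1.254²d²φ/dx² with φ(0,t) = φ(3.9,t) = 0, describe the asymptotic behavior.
φ → 0. Damping (γ=2.5858) dissipates energy; oscillations decay exponentially.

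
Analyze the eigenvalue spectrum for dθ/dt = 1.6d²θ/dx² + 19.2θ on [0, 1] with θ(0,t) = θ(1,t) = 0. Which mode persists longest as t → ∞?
Eigenvalues: λₙ = 1.6n²π²/1² - 19.2.
First three modes:
  n=1: λ₁ = 1.6π² - 19.2 ≈ -3.409
  n=2: λ₂ = 6.4π² - 19.2 ≈ 43.965
  n=3: λ₃ = 14.4π² - 19.2 ≈ 122.922
Since 1.6π² ≈ 15.791 < 19.2, λ₁ < 0.
The n=1 mode grows fastest (−λₙ is largest for n=1) → dominates.
Asymptotic: θ ~ c₁ sin(πx/1) e^{3.409t} (exponential growth at rate −λ₁ ≈ 3.409).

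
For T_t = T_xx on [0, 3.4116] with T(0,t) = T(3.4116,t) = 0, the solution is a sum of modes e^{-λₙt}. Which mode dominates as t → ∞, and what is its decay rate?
Eigenvalues: λₙ = n²π²/3.4116².
First three modes:
  n=1: λ₁ = π²/3.4116² ≈ 0.848
  n=2: λ₂ = 4π²/3.4116² ≈ 3.392 (4× faster decay)
  n=3: λ₃ = 9π²/3.4116² ≈ 7.632 (9× faster decay)
As t → ∞, higher modes decay exponentially faster. The n=1 mode dominates: T ~ c₁ sin(πx/3.4116) e^{-λ₁t}.
Decay rate: λ₁ = π²/3.4116² ≈ 0.848.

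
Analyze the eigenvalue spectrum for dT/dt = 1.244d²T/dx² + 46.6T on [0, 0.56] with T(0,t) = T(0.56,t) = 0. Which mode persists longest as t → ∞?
Eigenvalues: λₙ = 1.244n²π²/0.56² - 46.6.
First three modes:
  n=1: λ₁ = 1.244π²/0.56² - 46.6 ≈ -7.449
  n=2: λ₂ = 4.976π²/0.56² - 46.6 ≈ 110.004
  n=3: λ₃ = 11.196π²/0.56² - 46.6 ≈ 305.76
Since 1.244π²/0.56² ≈ 39.151 < 46.6, λ₁ < 0.
The n=1 mode grows fastest (−λₙ is largest for n=1) → dominates.
Asymptotic: T ~ c₁ sin(πx/0.56) e^{7.449t} (exponential growth at rate −λ₁ ≈ 7.449).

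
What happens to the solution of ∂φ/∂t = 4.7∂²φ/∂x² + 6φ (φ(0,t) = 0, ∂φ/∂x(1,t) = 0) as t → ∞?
φ → 0. Diffusion dominates reaction (r=6 < κπ²/(4L²)≈11.6); solution decays.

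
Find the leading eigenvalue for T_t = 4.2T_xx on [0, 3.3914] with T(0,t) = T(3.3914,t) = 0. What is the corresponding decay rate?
Eigenvalues: λₙ = 4.2n²π²/3.3914².
First three modes:
  n=1: λ₁ = 4.2π²/3.3914² ≈ 3.604
  n=2: λ₂ = 16.8π²/3.3914² ≈ 14.416 (4× faster decay)
  n=3: λ₃ = 37.8π²/3.3914² ≈ 32.436 (9× faster decay)
As t → ∞, higher modes decay exponentially faster. The n=1 mode dominates: T ~ c₁ sin(πx/3.3914) e^{-λ₁t}.
Decay rate: λ₁ = 4.2π²/3.3914² ≈ 3.604.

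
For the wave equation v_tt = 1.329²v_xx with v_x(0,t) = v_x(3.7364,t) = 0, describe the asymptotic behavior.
v oscillates about a mean that drifts linearly in t (generically unbounded; no decay). There is no damping, so the nonconstant modes persist as standing waves (energy conserved, no decay). But with Neumann conditions at both ends the constant mode has eigenvalue 0: the spatial mean M(t) of v satisfies M'' = 0, so M(t) = M(0) + M'(0)·t. Unless the initial velocity has zero mean (∫v_t(x,0)dx = 0), the solution grows linearly in t (unbounded, though not exponentially); if it does have zero mean, the solution stays bounded and simply oscillates.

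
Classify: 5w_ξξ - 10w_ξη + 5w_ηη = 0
Parabolic (discriminant = 0).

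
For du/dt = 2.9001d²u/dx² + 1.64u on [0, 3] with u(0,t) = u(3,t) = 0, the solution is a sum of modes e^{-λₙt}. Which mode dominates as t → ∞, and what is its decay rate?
Eigenvalues: λₙ = 2.9001n²π²/3² - 1.64.
First three modes:
  n=1: λ₁ = 2.9001π²/3² - 1.64 ≈ 1.54
  n=2: λ₂ = 11.6004π²/3² - 1.64 ≈ 11.081
  n=3: λ₃ = 26.1009π²/3² - 1.64 ≈ 26.983
Since 2.9001π²/3² ≈ 3.18 > 1.64, all λₙ > 0.
The n=1 mode decays slowest → dominates as t → ∞.
Asymptotic: u ~ c₁ sin(πx/3) e^{-λ₁t} with decay rate λ₁ ≈ 1.54.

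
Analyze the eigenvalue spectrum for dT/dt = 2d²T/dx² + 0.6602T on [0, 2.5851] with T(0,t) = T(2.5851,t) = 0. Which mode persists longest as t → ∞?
Eigenvalues: λₙ = 2n²π²/2.5851² - 0.6602.
First three modes:
  n=1: λ₁ = 2π²/2.5851² - 0.6602 ≈ 2.294
  n=2: λ₂ = 8π²/2.5851² - 0.6602 ≈ 11.155
  n=3: λ₃ = 18π²/2.5851² - 0.6602 ≈ 25.924
Since 2π²/2.5851² ≈ 2.954 > 0.6602, all λₙ > 0.
The n=1 mode decays slowest → dominates as t → ∞.
Asymptotic: T ~ c₁ sin(πx/2.5851) e^{-λ₁t} with decay rate λ₁ ≈ 2.294.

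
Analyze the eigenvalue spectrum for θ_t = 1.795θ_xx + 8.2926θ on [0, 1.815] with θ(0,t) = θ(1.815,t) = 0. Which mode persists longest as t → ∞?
Eigenvalues: λₙ = 1.795n²π²/1.815² - 8.2926.
First three modes:
  n=1: λ₁ = 1.795π²/1.815² - 8.2926 ≈ -2.915
  n=2: λ₂ = 7.18π²/1.815² - 8.2926 ≈ 13.219
  n=3: λ₃ = 16.155π²/1.815² - 8.2926 ≈ 40.108
Since 1.795π²/1.815² ≈ 5.378 < 8.2926, λ₁ < 0.
The n=1 mode grows fastest (−λₙ is largest for n=1) → dominates.
Asymptotic: θ ~ c₁ sin(πx/1.815) e^{2.915t} (exponential growth at rate −λ₁ ≈ 2.915).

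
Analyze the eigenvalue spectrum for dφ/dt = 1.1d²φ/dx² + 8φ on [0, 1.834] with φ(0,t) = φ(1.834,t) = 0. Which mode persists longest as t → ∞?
Eigenvalues: λₙ = 1.1n²π²/1.834² - 8.
First three modes:
  n=1: λ₁ = 1.1π²/1.834² - 8 ≈ -4.772
  n=2: λ₂ = 4.4π²/1.834² - 8 ≈ 4.911
  n=3: λ₃ = 9.9π²/1.834² - 8 ≈ 21.049
Since 1.1π²/1.834² ≈ 3.228 < 8, λ₁ < 0.
The n=1 mode grows fastest (−λₙ is largest for n=1) → dominates.
Asymptotic: φ ~ c₁ sin(πx/1.834) e^{4.772t} (exponential growth at rate −λ₁ ≈ 4.772).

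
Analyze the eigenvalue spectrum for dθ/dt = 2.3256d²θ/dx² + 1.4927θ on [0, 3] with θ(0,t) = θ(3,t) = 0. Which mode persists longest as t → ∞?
Eigenvalues: λₙ = 2.3256n²π²/3² - 1.4927.
First three modes:
  n=1: λ₁ = 2.3256π²/3² - 1.4927 ≈ 1.058
  n=2: λ₂ = 9.3024π²/3² - 1.4927 ≈ 8.709
  n=3: λ₃ = 20.9304π²/3² - 1.4927 ≈ 21.46
Since 2.3256π²/3² ≈ 2.55 > 1.4927, all λₙ > 0.
The n=1 mode decays slowest → dominates as t → ∞.
Asymptotic: θ ~ c₁ sin(πx/3) e^{-λ₁t} with decay rate λ₁ ≈ 1.058.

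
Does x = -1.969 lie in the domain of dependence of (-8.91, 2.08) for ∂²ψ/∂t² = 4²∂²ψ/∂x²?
Yes. The domain of dependence is [-17.23, -0.59], and -1.969 ∈ [-17.23, -0.59].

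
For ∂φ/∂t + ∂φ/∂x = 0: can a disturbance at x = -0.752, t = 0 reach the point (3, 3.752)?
Yes. The characteristic through (3, 3.752) passes through x = -0.752.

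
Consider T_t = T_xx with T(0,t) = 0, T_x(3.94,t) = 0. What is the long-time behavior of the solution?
As t → ∞, T → 0. Heat escapes through the Dirichlet boundary.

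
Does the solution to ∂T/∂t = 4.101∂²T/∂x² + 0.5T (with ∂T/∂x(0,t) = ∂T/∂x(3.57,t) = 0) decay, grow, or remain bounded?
T grows unboundedly. With Neumann BCs the constant mode has diffusion eigenvalue 0, so any r > 0 makes it grow like e^(0.5t); solution grows exponentially.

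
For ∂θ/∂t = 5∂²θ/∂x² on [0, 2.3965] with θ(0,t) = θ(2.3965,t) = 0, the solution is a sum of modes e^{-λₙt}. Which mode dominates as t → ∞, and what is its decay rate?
Eigenvalues: λₙ = 5n²π²/2.3965².
First three modes:
  n=1: λ₁ = 5π²/2.3965² ≈ 8.592
  n=2: λ₂ = 20π²/2.3965² ≈ 34.37 (4× faster decay)
  n=3: λ₃ = 45π²/2.3965² ≈ 77.332 (9× faster decay)
As t → ∞, higher modes decay exponentially faster. The n=1 mode dominates: θ ~ c₁ sin(πx/2.3965) e^{-λ₁t}.
Decay rate: λ₁ = 5π²/2.3965² ≈ 8.592.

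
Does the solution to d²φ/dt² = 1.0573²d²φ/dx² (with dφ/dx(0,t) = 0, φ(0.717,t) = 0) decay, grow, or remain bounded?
φ oscillates (no decay). Energy is conserved; the solution oscillates indefinitely as standing waves.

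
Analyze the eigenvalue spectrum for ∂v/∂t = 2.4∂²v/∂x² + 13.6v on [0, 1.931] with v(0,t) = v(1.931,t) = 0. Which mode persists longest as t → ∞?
Eigenvalues: λₙ = 2.4n²π²/1.931² - 13.6.
First three modes:
  n=1: λ₁ = 2.4π²/1.931² - 13.6 ≈ -7.247
  n=2: λ₂ = 9.6π²/1.931² - 13.6 ≈ 11.81
  n=3: λ₃ = 21.6π²/1.931² - 13.6 ≈ 43.573
Since 2.4π²/1.931² ≈ 6.353 < 13.6, λ₁ < 0.
The n=1 mode grows fastest (−λₙ is largest for n=1) → dominates.
Asymptotic: v ~ c₁ sin(πx/1.931) e^{7.247t} (exponential growth at rate −λ₁ ≈ 7.247).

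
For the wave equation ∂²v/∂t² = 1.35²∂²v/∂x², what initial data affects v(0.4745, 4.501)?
Domain of dependence: [-5.60185, 6.55085]. Signals travel at speed 1.35, so data within |x - 0.4745| ≤ 1.35·4.501 = 6.07635 can reach the point.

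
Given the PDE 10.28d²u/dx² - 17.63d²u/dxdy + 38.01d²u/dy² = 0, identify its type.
The second-order coefficients are A = 10.28, B = -17.63, C = 38.01. Since B² - 4AC = -1252.1543 < 0, this is an elliptic PDE.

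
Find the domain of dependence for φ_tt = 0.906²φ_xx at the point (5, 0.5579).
Domain of dependence: [4.4945426, 5.5054574]. Signals travel at speed 0.906, so data within |x - 5| ≤ 0.906·0.5579 = 0.5054574 can reach the point.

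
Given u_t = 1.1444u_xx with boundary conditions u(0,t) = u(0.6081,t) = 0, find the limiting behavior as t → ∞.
u → 0. Heat diffuses out through both boundaries.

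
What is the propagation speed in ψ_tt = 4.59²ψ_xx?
Speed = 4.59. Information travels along characteristics x = x₀ ± 4.59t.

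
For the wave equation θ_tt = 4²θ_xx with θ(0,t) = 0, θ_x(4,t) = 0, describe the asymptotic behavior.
θ oscillates (no decay). Energy is conserved; the solution oscillates indefinitely as standing waves.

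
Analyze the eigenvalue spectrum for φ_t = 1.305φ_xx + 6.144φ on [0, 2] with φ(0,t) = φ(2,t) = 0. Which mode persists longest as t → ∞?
Eigenvalues: λₙ = 1.305n²π²/2² - 6.144.
First three modes:
  n=1: λ₁ = 1.305π²/2² - 6.144 ≈ -2.924
  n=2: λ₂ = 5.22π²/2² - 6.144 ≈ 6.736
  n=3: λ₃ = 11.745π²/2² - 6.144 ≈ 22.836
Since 1.305π²/2² ≈ 3.22 < 6.144, λ₁ < 0.
The n=1 mode grows fastest (−λₙ is largest for n=1) → dominates.
Asymptotic: φ ~ c₁ sin(πx/2) e^{2.924t} (exponential growth at rate −λ₁ ≈ 2.924).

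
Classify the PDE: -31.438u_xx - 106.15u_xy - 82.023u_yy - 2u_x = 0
A = -31.438, B = -106.15, C = -82.023. Discriminant B² - 4AC = 953.266204. Since 953.266204 > 0, hyperbolic.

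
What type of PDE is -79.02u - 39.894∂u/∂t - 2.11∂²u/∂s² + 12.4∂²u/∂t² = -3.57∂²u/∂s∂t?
Rewriting in standard form: -2.11∂²u/∂s² + 3.57∂²u/∂s∂t + 12.4∂²u/∂t² - 39.894∂u/∂t - 79.02u = 0. With A = -2.11, B = 3.57, C = 12.4, the discriminant is 117.4009. This is a hyperbolic PDE.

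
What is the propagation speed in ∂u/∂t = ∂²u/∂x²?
Infinite. The heat equation is parabolic, not hyperbolic, so disturbances propagate instantly.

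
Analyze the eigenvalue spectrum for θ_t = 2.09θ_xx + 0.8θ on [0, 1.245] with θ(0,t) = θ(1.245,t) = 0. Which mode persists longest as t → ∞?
Eigenvalues: λₙ = 2.09n²π²/1.245² - 0.8.
First three modes:
  n=1: λ₁ = 2.09π²/1.245² - 0.8 ≈ 12.508
  n=2: λ₂ = 8.36π²/1.245² - 0.8 ≈ 52.431
  n=3: λ₃ = 18.81π²/1.245² - 0.8 ≈ 118.97
Since 2.09π²/1.245² ≈ 13.308 > 0.8, all λₙ > 0.
The n=1 mode decays slowest → dominates as t → ∞.
Asymptotic: θ ~ c₁ sin(πx/1.245) e^{-λ₁t} with decay rate λ₁ ≈ 12.508.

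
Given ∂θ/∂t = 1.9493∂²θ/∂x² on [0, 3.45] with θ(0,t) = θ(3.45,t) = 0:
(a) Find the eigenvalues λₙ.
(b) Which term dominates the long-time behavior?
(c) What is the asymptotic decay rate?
Eigenvalues: λₙ = 1.9493n²π²/3.45².
First three modes:
  n=1: λ₁ = 1.9493π²/3.45² ≈ 1.616
  n=2: λ₂ = 7.7972π²/3.45² ≈ 6.465 (4× faster decay)
  n=3: λ₃ = 17.5437π²/3.45² ≈ 14.547 (9× faster decay)
As t → ∞, higher modes decay exponentially faster. The n=1 mode dominates: θ ~ c₁ sin(πx/3.45) e^{-λ₁t}.
Decay rate: λ₁ = 1.9493π²/3.45² ≈ 1.616.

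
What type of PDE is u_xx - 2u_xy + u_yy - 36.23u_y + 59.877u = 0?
With A = 1, B = -2, C = 1, the discriminant is 0. This is a parabolic PDE.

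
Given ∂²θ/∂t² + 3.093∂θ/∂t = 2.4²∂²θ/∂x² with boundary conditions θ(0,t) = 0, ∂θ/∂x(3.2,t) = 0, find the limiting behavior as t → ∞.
θ → 0. Damping (γ=3.093) dissipates energy; oscillations decay exponentially.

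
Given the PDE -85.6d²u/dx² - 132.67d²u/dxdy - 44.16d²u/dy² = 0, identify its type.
The second-order coefficients are A = -85.6, B = -132.67, C = -44.16. Since B² - 4AC = 2480.9449 > 0, this is a hyperbolic PDE.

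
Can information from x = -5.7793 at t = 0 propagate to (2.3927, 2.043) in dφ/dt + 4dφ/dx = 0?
Yes. The characteristic through (2.3927, 2.043) passes through x = -5.7793.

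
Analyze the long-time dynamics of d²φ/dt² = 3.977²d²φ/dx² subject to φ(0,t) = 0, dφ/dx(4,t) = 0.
Long-time behavior: φ oscillates (no decay). Energy is conserved; the solution oscillates indefinitely as standing waves.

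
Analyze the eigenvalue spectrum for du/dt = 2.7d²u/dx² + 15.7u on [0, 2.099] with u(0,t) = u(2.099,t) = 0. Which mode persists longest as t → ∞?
Eigenvalues: λₙ = 2.7n²π²/2.099² - 15.7.
First three modes:
  n=1: λ₁ = 2.7π²/2.099² - 15.7 ≈ -9.652
  n=2: λ₂ = 10.8π²/2.099² - 15.7 ≈ 8.493
  n=3: λ₃ = 24.3π²/2.099² - 15.7 ≈ 38.735
Since 2.7π²/2.099² ≈ 6.048 < 15.7, λ₁ < 0.
The n=1 mode grows fastest (−λₙ is largest for n=1) → dominates.
Asymptotic: u ~ c₁ sin(πx/2.099) e^{9.652t} (exponential growth at rate −λ₁ ≈ 9.652).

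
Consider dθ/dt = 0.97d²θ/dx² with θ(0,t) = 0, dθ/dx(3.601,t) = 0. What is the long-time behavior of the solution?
As t → ∞, θ → 0. Heat escapes through the Dirichlet boundary.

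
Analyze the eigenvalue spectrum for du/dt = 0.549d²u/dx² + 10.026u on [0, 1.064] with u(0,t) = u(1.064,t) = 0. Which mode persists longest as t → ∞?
Eigenvalues: λₙ = 0.549n²π²/1.064² - 10.026.
First three modes:
  n=1: λ₁ = 0.549π²/1.064² - 10.026 ≈ -5.24
  n=2: λ₂ = 2.196π²/1.064² - 10.026 ≈ 9.119
  n=3: λ₃ = 4.941π²/1.064² - 10.026 ≈ 33.05
Since 0.549π²/1.064² ≈ 4.786 < 10.026, λ₁ < 0.
The n=1 mode grows fastest (−λₙ is largest for n=1) → dominates.
Asymptotic: u ~ c₁ sin(πx/1.064) e^{5.24t} (exponential growth at rate −λ₁ ≈ 5.24).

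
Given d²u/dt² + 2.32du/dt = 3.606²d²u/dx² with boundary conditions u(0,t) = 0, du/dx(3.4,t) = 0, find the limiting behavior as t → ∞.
u → 0. Damping (γ=2.32) dissipates energy; oscillations decay exponentially.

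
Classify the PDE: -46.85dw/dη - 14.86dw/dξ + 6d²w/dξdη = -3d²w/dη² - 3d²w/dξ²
Rewriting in standard form: 3d²w/dξ² + 6d²w/dξdη + 3d²w/dη² - 14.86dw/dξ - 46.85dw/dη = 0. A = 3, B = 6, C = 3. Discriminant B² - 4AC = 0. Since 0 = 0, parabolic.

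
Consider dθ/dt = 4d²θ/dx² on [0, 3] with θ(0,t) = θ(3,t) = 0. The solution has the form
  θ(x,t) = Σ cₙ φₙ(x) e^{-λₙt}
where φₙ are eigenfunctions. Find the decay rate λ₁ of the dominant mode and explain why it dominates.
Eigenvalues: λₙ = 4n²π²/3².
First three modes:
  n=1: λ₁ = 4π²/3² ≈ 4.386
  n=2: λ₂ = 16π²/3² ≈ 17.546 (4× faster decay)
  n=3: λ₃ = 36π²/3² ≈ 39.478 (9× faster decay)
As t → ∞, higher modes decay exponentially faster. The n=1 mode dominates: θ ~ c₁ sin(πx/3) e^{-λ₁t}.
Decay rate: λ₁ = 4π²/3² ≈ 4.386.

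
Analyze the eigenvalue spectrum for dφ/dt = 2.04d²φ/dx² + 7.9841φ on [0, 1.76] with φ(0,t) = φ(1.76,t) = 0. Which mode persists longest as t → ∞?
Eigenvalues: λₙ = 2.04n²π²/1.76² - 7.9841.
First three modes:
  n=1: λ₁ = 2.04π²/1.76² - 7.9841 ≈ -1.484
  n=2: λ₂ = 8.16π²/1.76² - 7.9841 ≈ 18.015
  n=3: λ₃ = 18.36π²/1.76² - 7.9841 ≈ 50.515
Since 2.04π²/1.76² ≈ 6.5 < 7.9841, λ₁ < 0.
The n=1 mode grows fastest (−λₙ is largest for n=1) → dominates.
Asymptotic: φ ~ c₁ sin(πx/1.76) e^{1.484t} (exponential growth at rate −λ₁ ≈ 1.484).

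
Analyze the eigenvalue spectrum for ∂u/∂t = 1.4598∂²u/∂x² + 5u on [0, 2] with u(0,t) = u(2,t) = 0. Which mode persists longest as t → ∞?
Eigenvalues: λₙ = 1.4598n²π²/2² - 5.
First three modes:
  n=1: λ₁ = 1.4598π²/2² - 5 ≈ -1.398
  n=2: λ₂ = 5.8392π²/2² - 5 ≈ 9.408
  n=3: λ₃ = 13.1382π²/2² - 5 ≈ 27.417
Since 1.4598π²/2² ≈ 3.602 < 5, λ₁ < 0.
The n=1 mode grows fastest (−λₙ is largest for n=1) → dominates.
Asymptotic: u ~ c₁ sin(πx/2) e^{1.398t} (exponential growth at rate −λ₁ ≈ 1.398).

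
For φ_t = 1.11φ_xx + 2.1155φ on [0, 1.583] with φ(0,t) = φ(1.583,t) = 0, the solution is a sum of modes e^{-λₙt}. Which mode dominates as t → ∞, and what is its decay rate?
Eigenvalues: λₙ = 1.11n²π²/1.583² - 2.1155.
First three modes:
  n=1: λ₁ = 1.11π²/1.583² - 2.1155 ≈ 2.256
  n=2: λ₂ = 4.44π²/1.583² - 2.1155 ≈ 15.372
  n=3: λ₃ = 9.99π²/1.583² - 2.1155 ≈ 37.231
Since 1.11π²/1.583² ≈ 4.372 > 2.1155, all λₙ > 0.
The n=1 mode decays slowest → dominates as t → ∞.
Asymptotic: φ ~ c₁ sin(πx/1.583) e^{-λ₁t} with decay rate λ₁ ≈ 2.256.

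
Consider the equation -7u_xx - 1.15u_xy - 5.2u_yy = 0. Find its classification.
Elliptic. (A = -7, B = -1.15, C = -5.2 gives B² - 4AC = -144.2775.)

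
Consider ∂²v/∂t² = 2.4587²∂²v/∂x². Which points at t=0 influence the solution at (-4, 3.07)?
Domain of dependence: [-11.548209, 3.548209]. Signals travel at speed 2.4587, so data within |x - -4| ≤ 2.4587·3.07 = 7.548209 can reach the point.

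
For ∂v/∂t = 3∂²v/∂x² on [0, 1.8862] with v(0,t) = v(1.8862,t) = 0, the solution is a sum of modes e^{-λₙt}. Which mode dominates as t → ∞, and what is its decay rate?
Eigenvalues: λₙ = 3n²π²/1.8862².
First three modes:
  n=1: λ₁ = 3π²/1.8862² ≈ 8.322
  n=2: λ₂ = 12π²/1.8862² ≈ 33.289 (4× faster decay)
  n=3: λ₃ = 27π²/1.8862² ≈ 74.901 (9× faster decay)
As t → ∞, higher modes decay exponentially faster. The n=1 mode dominates: v ~ c₁ sin(πx/1.8862) e^{-λ₁t}.
Decay rate: λ₁ = 3π²/1.8862² ≈ 8.322.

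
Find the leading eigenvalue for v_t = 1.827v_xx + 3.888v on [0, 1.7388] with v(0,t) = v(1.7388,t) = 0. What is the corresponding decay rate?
Eigenvalues: λₙ = 1.827n²π²/1.7388² - 3.888.
First three modes:
  n=1: λ₁ = 1.827π²/1.7388² - 3.888 ≈ 2.076
  n=2: λ₂ = 7.308π²/1.7388² - 3.888 ≈ 19.968
  n=3: λ₃ = 16.443π²/1.7388² - 3.888 ≈ 49.788
Since 1.827π²/1.7388² ≈ 5.964 > 3.888, all λₙ > 0.
The n=1 mode decays slowest → dominates as t → ∞.
Asymptotic: v ~ c₁ sin(πx/1.7388) e^{-λ₁t} with decay rate λ₁ ≈ 2.076.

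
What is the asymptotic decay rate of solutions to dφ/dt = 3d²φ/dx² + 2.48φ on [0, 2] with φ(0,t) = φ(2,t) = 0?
Eigenvalues: λₙ = 3n²π²/2² - 2.48.
First three modes:
  n=1: λ₁ = 3π²/2² - 2.48 ≈ 4.922
  n=2: λ₂ = 12π²/2² - 2.48 ≈ 27.129
  n=3: λ₃ = 27π²/2² - 2.48 ≈ 64.14
Since 3π²/2² ≈ 7.402 > 2.48, all λₙ > 0.
The n=1 mode decays slowest → dominates as t → ∞.
Asymptotic: φ ~ c₁ sin(πx/2) e^{-λ₁t} with decay rate λ₁ ≈ 4.922.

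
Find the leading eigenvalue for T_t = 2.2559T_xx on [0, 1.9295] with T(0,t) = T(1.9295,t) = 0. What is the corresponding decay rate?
Eigenvalues: λₙ = 2.2559n²π²/1.9295².
First three modes:
  n=1: λ₁ = 2.2559π²/1.9295² ≈ 5.98
  n=2: λ₂ = 9.0236π²/1.9295² ≈ 23.922 (4× faster decay)
  n=3: λ₃ = 20.3031π²/1.9295² ≈ 53.824 (9× faster decay)
As t → ∞, higher modes decay exponentially faster. The n=1 mode dominates: T ~ c₁ sin(πx/1.9295) e^{-λ₁t}.
Decay rate: λ₁ = 2.2559π²/1.9295² ≈ 5.98.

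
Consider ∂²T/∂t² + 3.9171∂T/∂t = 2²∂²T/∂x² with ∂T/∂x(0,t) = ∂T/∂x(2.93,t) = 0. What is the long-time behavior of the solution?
As t → ∞, T → constant (steady state). Damping (γ=3.9171) dissipates the nonconstant modes; with Neumann BCs the spatial average obeys M''+γM'=0 and tends to a finite limit.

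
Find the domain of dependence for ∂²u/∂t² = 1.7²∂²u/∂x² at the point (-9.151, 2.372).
Domain of dependence: [-13.1834, -5.1186]. Signals travel at speed 1.7, so data within |x - -9.151| ≤ 1.7·2.372 = 4.0324 can reach the point.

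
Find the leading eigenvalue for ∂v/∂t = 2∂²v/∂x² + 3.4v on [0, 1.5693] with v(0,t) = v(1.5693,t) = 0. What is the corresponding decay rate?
Eigenvalues: λₙ = 2n²π²/1.5693² - 3.4.
First three modes:
  n=1: λ₁ = 2π²/1.5693² - 3.4 ≈ 4.615
  n=2: λ₂ = 8π²/1.5693² - 3.4 ≈ 28.661
  n=3: λ₃ = 18π²/1.5693² - 3.4 ≈ 68.737
Since 2π²/1.5693² ≈ 8.015 > 3.4, all λₙ > 0.
The n=1 mode decays slowest → dominates as t → ∞.
Asymptotic: v ~ c₁ sin(πx/1.5693) e^{-λ₁t} with decay rate λ₁ ≈ 4.615.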